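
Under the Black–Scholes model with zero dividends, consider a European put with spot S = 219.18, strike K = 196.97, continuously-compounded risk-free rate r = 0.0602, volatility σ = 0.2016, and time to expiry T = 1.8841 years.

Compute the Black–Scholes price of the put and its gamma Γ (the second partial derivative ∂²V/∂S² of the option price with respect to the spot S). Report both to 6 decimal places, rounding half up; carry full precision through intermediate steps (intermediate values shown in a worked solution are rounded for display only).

price = 6.539898
Γ = 0.004251

σ√T = 0.2016·√1.8841 = 0.276721
d₁ = (ln(S/K) + (r+σ²/2)T) / (σ√T) = (ln(219.18/196.97) + (0.0602+0.2016²/2)·1.8841) / 0.276721 = (0.106842 + 0.151710) / 0.276721 = 0.934341
d₂ = d₁ − σ√T = 0.934341 − 0.276721 = 0.657620
e^{−rT} = e^{−0.0602·1.8841} = 0.892773
N(−d₁) = 0.175064,  N(−d₂) = 0.255391
Put price V = K·e^{−rT}·N(−d₂) − S·N(−d₁) = 44.910424 − 38.370527 = 6.539898
φ(d₁) = (1/√(2π))·e^{−d₁²/2} = 0.257835
Γ = φ(d₁) / (S·σ·√T) = 0.004251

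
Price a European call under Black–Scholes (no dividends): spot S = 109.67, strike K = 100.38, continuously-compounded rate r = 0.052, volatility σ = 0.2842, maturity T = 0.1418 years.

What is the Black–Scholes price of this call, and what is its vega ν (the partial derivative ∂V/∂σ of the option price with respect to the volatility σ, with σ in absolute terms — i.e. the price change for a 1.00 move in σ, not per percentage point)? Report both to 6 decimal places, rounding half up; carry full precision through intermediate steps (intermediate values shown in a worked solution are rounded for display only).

σ√T = 0.2842·√0.1418 = 0.107019
d₁ = (ln(S/K) + (r+σ²/2)T) / (σ√T) = (ln(109.67/100.38) + (0.052+0.2842²/2)·0.1418) / 0.107019 = (0.088513 + 0.013100) / 0.107019 = 0.949483
d₂ = d₁ − σ√T = 0.949483 − 0.107019 = 0.842464
e^{−rT} = e^{−0.052·0.1418} = 0.992654
N(d₁) = 0.828813,  N(d₂) = 0.800236
Call price V = S·N(d₁) − K·e^{−rT}·N(d₂) = 90.895870 − 79.737545 = 11.158325
φ(d₁) = (1/√(2π))·e^{−d₁²/2} = 0.254184
ν = S·φ(d₁)·√T = 10.497209

price = 11.158325
ν = 10.497209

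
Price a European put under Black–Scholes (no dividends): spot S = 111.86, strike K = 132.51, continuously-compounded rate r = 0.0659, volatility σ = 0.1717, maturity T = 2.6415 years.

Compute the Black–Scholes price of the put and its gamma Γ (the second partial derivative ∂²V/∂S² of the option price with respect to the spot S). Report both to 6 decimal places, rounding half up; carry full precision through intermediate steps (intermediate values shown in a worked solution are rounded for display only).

price = 12.125435
Γ = 0.012625

σ√T = 0.1717·√2.6415 = 0.279059
d₁ = (ln(S/K) + (r+σ²/2)T) / (σ√T) = (ln(111.86/132.51) + (0.0659+0.1717²/2)·2.6415) / 0.279059 = (-0.169410 + 0.213012) / 0.279059 = 0.156246
d₂ = d₁ − σ√T = 0.156246 − 0.279059 = -0.122813
e^{−rT} = e^{−0.0659·2.6415} = 0.840234
N(−d₁) = 0.437920,  N(−d₂) = 0.548872
Put price V = K·e^{−rT}·N(−d₂) − S·N(−d₁) = 61.111133 − 48.985698 = 12.125435
φ(d₁) = (1/√(2π))·e^{−d₁²/2} = 0.394102
Γ = φ(d₁) / (S·σ·√T) = 0.012625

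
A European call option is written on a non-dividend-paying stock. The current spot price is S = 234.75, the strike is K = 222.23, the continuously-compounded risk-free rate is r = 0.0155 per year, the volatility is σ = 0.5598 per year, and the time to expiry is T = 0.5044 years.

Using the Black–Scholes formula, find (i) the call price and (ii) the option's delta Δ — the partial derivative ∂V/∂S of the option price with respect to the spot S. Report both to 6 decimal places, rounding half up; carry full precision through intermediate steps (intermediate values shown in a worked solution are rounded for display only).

price = 43.430562
Δ = 0.639195

σ√T = 0.5598·√0.5044 = 0.397576
d₁ = (ln(S/K) + (r+σ²/2)T) / (σ√T) = (ln(234.75/222.23) + (0.0155+0.5598²/2)·0.5044) / 0.397576 = (0.054808 + 0.086852) / 0.397576 = 0.356309
d₂ = d₁ − σ√T = 0.356309 − 0.397576 = -0.041268
e^{−rT} = e^{−0.0155·0.5044} = 0.992212
N(d₁) = 0.639195,  N(d₂) = 0.483541
Call price V = S·N(d₁) − K·e^{−rT}·N(d₂) = 150.051097 − 106.620535 = 43.430562
Δ = N(d₁) = 0.639195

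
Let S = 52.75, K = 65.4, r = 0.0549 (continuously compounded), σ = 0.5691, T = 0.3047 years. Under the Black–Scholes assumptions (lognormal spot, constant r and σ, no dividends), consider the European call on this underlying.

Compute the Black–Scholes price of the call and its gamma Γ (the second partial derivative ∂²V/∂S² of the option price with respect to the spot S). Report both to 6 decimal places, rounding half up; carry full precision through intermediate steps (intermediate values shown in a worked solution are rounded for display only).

σ√T = 0.5691·√0.3047 = 0.314141
d₁ = (ln(S/K) + (r+σ²/2)T) / (σ√T) = (ln(52.75/65.4) + (0.0549+0.5691²/2)·0.3047) / 0.314141 = (-0.214958 + 0.066070) / 0.314141 = -0.473953
d₂ = d₁ − σ√T = -0.473953 − 0.314141 = -0.788094
e^{−rT} = e^{−0.0549·0.3047} = 0.983411
N(d₁) = 0.317767,  N(d₂) = 0.215321
Call price V = S·N(d₁) − K·e^{−rT}·N(d₂) = 16.762194 − 13.848378 = 2.913817
φ(d₁) = (1/√(2π))·e^{−d₁²/2} = 0.356559
Γ = φ(d₁) / (S·σ·√T) = 0.021517

price = 2.913817
Γ = 0.021517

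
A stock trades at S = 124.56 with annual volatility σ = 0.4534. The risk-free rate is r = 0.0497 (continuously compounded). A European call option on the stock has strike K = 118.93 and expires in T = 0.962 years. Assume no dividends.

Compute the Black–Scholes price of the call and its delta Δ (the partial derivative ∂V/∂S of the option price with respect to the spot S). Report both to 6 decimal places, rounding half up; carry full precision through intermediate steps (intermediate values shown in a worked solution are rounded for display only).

σ√T = 0.4534·√0.962 = 0.444702
d₁ = (ln(S/K) + (r+σ²/2)T) / (σ√T) = (ln(124.56/118.93) + (0.0497+0.4534²/2)·0.962) / 0.444702 = (0.046252 + 0.146691) / 0.444702 = 0.433872
d₂ = d₁ − σ√T = 0.433872 − 0.444702 = -0.010830
e^{−rT} = e^{−0.0497·0.962} = 0.953314
N(d₁) = 0.667809,  N(d₂) = 0.495680
Call price V = S·N(d₁) − K·e^{−rT}·N(d₂) = 83.182330 − 56.198952 = 26.983378
Δ = N(d₁) = 0.667809

price = 26.983378
Δ = 0.667809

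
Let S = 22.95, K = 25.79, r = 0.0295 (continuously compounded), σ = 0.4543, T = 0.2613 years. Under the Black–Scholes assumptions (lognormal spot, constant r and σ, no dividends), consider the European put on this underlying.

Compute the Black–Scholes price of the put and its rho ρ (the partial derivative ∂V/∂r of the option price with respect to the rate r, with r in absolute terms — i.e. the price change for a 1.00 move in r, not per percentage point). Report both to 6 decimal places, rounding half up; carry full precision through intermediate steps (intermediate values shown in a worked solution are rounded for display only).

σ√T = 0.4543·√0.2613 = 0.232227
d₁ = (ln(S/K) + (r+σ²/2)T) / (σ√T) = (ln(22.95/25.79) + (0.0295+0.4543²/2)·0.2613) / 0.232227 = (-0.116669 + 0.034673) / 0.232227 = -0.353085
d₂ = d₁ − σ√T = -0.353085 − 0.232227 = -0.585312
e^{−rT} = e^{−0.0295·0.2613} = 0.992321
N(−d₁) = 0.637988,  N(−d₂) = 0.720831
Put price V = K·e^{−rT}·N(−d₂) − S·N(−d₁) = 18.447484 − 14.641819 = 3.805665
ρ = −K·T·e^{−rT}·N(−d₂) = -4.820328

price = 3.805665
ρ = -4.820328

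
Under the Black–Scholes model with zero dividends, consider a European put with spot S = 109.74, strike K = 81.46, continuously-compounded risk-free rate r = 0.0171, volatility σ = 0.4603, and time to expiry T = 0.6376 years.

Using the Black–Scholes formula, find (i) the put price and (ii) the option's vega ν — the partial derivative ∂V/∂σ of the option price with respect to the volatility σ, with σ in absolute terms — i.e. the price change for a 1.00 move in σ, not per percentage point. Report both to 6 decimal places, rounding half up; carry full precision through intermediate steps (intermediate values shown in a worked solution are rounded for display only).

σ√T = 0.4603·√0.6376 = 0.367549
d₁ = (ln(S/K) + (r+σ²/2)T) / (σ√T) = (ln(109.74/81.46) + (0.0171+0.4603²/2)·0.6376) / 0.367549 = (0.298002 + 0.078449) / 0.367549 = 1.024220
d₂ = d₁ − σ√T = 1.024220 − 0.367549 = 0.656671
e^{−rT} = e^{−0.0171·0.6376} = 0.989156
N(−d₁) = 0.152866,  N(−d₂) = 0.255696
Put price V = K·e^{−rT}·N(−d₂) − S·N(−d₁) = 20.603152 − 16.775484 = 3.827668
φ(d₁) = (1/√(2π))·e^{−d₁²/2} = 0.236111
ν = S·φ(d₁)·√T = 20.689786

price = 3.827668
ν = 20.689786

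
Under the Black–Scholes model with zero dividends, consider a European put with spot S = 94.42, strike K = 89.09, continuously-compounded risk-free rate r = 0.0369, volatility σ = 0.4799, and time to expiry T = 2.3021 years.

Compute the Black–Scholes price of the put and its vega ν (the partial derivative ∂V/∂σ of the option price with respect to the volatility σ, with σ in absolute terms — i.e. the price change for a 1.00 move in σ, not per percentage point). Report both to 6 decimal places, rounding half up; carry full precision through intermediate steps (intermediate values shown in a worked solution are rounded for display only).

price = 19.212342
ν = 48.843754

σ√T = 0.4799·√2.3021 = 0.728137
d₁ = (ln(S/K) + (r+σ²/2)T) / (σ√T) = (ln(94.42/89.09) + (0.0369+0.4799²/2)·2.3021) / 0.728137 = (0.058106 + 0.350039) / 0.728137 = 0.560533
d₂ = d₁ − σ√T = 0.560533 − 0.728137 = -0.167603
e^{−rT} = e^{−0.0369·2.3021} = 0.918561
N(−d₁) = 0.287558,  N(−d₂) = 0.566552
Put price V = K·e^{−rT}·N(−d₂) − S·N(−d₁) = 46.363558 − 27.151216 = 19.212342
φ(d₁) = (1/√(2π))·e^{−d₁²/2} = 0.340944
ν = S·φ(d₁)·√T = 48.843754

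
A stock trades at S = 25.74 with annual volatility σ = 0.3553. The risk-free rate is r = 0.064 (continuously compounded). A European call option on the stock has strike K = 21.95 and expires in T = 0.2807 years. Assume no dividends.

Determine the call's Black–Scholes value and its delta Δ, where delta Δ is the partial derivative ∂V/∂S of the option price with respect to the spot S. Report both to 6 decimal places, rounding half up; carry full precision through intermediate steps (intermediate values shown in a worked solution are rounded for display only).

σ√T = 0.3553·√0.2807 = 0.188242
d₁ = (ln(S/K) + (r+σ²/2)T) / (σ√T) = (ln(25.74/21.95) + (0.064+0.3553²/2)·0.2807) / 0.188242 = (0.159279 + 0.035682) / 0.188242 = 1.035696
d₂ = d₁ − σ√T = 1.035696 − 0.188242 = 0.847454
e^{−rT} = e^{−0.064·0.2807} = 0.982196
N(d₁) = 0.849828,  N(d₂) = 0.801629
Call price V = S·N(d₁) − K·e^{−rT}·N(d₂) = 21.874571 − 17.282472 = 4.592099
Δ = N(d₁) = 0.849828

price = 4.592099
Δ = 0.849828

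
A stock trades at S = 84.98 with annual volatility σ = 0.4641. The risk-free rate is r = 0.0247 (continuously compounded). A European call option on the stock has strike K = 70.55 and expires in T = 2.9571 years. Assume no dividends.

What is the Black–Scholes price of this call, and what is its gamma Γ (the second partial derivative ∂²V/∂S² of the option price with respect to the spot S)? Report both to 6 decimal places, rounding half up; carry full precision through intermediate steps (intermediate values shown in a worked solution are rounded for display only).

σ√T = 0.4641·√2.9571 = 0.798077
d₁ = (ln(S/K) + (r+σ²/2)T) / (σ√T) = (ln(84.98/70.55) + (0.0247+0.4641²/2)·2.9571) / 0.798077 = (0.186094 + 0.391503) / 0.798077 = 0.723737
d₂ = d₁ − σ√T = 0.723737 − 0.798077 = -0.074339
e^{−rT} = e^{−0.0247·2.9571} = 0.929563
N(d₁) = 0.765386,  N(d₂) = 0.470370
Call price V = S·N(d₁) − K·e^{−rT}·N(d₂) = 65.042542 − 30.847202 = 34.195340
φ(d₁) = (1/√(2π))·e^{−d₁²/2} = 0.307022
Γ = φ(d₁) / (S·σ·√T) = 0.004527

price = 34.195340
Γ = 0.004527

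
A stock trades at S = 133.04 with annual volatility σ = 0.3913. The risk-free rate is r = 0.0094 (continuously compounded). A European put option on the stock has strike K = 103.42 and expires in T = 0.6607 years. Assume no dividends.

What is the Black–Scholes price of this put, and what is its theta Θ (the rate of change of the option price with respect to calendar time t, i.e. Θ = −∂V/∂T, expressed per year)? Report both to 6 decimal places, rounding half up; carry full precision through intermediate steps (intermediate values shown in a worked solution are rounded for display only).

σ√T = 0.3913·√0.6607 = 0.318062
d₁ = (ln(S/K) + (r+σ²/2)T) / (σ√T) = (ln(133.04/103.42) + (0.0094+0.3913²/2)·0.6607) / 0.318062 = (0.251851 + 0.056792) / 0.318062 = 0.970388
d₂ = d₁ − σ√T = 0.970388 − 0.318062 = 0.652326
e^{−rT} = e^{−0.0094·0.6607} = 0.993809
N(−d₁) = 0.165926,  N(−d₂) = 0.257095
Put price V = K·e^{−rT}·N(−d₂) − S·N(−d₁) = 26.424184 − 22.074858 = 4.349326
φ(d₁) = (1/√(2π))·e^{−d₁²/2} = 0.249134
Θ = −S·φ(d₁)·σ/(2√T) + r·K·e^{−rT}·N(−d₂) = −7.977972 + 0.248387 = -7.729585

price = 4.349326
Θ = -7.729585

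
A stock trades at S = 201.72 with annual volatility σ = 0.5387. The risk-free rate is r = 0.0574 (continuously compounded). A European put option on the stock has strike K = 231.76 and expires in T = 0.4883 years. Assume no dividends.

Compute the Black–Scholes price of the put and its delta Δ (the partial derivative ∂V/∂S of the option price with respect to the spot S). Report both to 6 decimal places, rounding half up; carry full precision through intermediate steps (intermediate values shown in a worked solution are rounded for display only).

σ√T = 0.5387·√0.4883 = 0.376435
d₁ = (ln(S/K) + (r+σ²/2)T) / (σ√T) = (ln(201.72/231.76) + (0.0574+0.5387²/2)·0.4883) / 0.376435 = (-0.138822 + 0.098880) / 0.376435 = -0.106105
d₂ = d₁ − σ√T = -0.106105 − 0.376435 = -0.482540
e^{−rT} = e^{−0.0574·0.4883} = 0.972361
N(−d₁) = 0.542250,  N(−d₂) = 0.685289
Put price V = K·e^{−rT}·N(−d₂) − S·N(−d₁) = 154.432798 − 109.382746 = 45.050052
Δ = −N(−d₁) = -0.542250

price = 45.050052
Δ = -0.542250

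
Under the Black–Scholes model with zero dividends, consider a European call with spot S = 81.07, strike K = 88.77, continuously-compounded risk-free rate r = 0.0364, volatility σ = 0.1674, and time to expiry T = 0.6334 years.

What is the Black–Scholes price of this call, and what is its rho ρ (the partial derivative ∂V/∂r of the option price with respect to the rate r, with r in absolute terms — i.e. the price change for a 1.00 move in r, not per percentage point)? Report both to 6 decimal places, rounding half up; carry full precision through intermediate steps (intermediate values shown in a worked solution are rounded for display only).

price = 2.179947
ρ = 15.537203

σ√T = 0.1674·√0.6334 = 0.133228
d₁ = (ln(S/K) + (r+σ²/2)T) / (σ√T) = (ln(81.07/88.77) + (0.0364+0.1674²/2)·0.6334) / 0.133228 = (-0.090736 + 0.031931) / 0.133228 = -0.441389
d₂ = d₁ − σ√T = -0.441389 − 0.133228 = -0.574616
e^{−rT} = e^{−0.0364·0.6334} = 0.977208
N(d₁) = 0.329466,  N(d₂) = 0.282775
Call price V = S·N(d₁) − K·e^{−rT}·N(d₂) = 26.709790 − 24.529844 = 2.179947
ρ = K·T·e^{−rT}·N(d₂) = 15.537203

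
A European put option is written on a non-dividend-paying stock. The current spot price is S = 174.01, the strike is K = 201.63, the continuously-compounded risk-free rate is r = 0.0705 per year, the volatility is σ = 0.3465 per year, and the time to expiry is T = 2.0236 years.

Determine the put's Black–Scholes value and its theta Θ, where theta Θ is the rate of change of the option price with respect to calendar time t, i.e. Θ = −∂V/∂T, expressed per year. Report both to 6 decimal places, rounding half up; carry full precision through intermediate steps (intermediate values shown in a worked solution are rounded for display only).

σ√T = 0.3465·√2.0236 = 0.492908
d₁ = (ln(S/K) + (r+σ²/2)T) / (σ√T) = (ln(174.01/201.63) + (0.0705+0.3465²/2)·2.0236) / 0.492908 = (-0.147322 + 0.264143) / 0.492908 = 0.237004
d₂ = d₁ − σ√T = 0.237004 − 0.492908 = -0.255903
e^{−rT} = e^{−0.0705·2.0236} = 0.867046
N(−d₁) = 0.406327,  N(−d₂) = 0.600987
Put price V = K·e^{−rT}·N(−d₂) − S·N(−d₁) = 105.066033 − 70.704916 = 34.361117
φ(d₁) = (1/√(2π))·e^{−d₁²/2} = 0.387894
Θ = −S·φ(d₁)·σ/(2√T) + r·K·e^{−rT}·N(−d₂) = −8.220492 + 7.407155 = -0.813336

price = 34.361117
Θ = -0.813336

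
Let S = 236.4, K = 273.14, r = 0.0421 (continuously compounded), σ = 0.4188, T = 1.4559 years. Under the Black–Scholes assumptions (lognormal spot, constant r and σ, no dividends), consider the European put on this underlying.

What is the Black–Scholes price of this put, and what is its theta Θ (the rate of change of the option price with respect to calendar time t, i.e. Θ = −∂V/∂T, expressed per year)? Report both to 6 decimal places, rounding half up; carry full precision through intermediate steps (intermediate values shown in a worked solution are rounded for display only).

price = 60.100662
Θ = -9.146431

σ√T = 0.4188·√1.4559 = 0.505327
d₁ = (ln(S/K) + (r+σ²/2)T) / (σ√T) = (ln(236.4/273.14) + (0.0421+0.4188²/2)·1.4559) / 0.505327 = (-0.144459 + 0.188971) / 0.505327 = 0.088085
d₂ = d₁ − σ√T = 0.088085 − 0.505327 = -0.417242
e^{−rT} = e^{−0.0421·1.4559} = 0.940547
N(−d₁) = 0.464904,  N(−d₂) = 0.661749
Put price V = K·e^{−rT}·N(−d₂) − S·N(−d₁) = 170.004077 − 109.903415 = 60.100662
φ(d₁) = (1/√(2π))·e^{−d₁²/2} = 0.397398
Θ = −S·φ(d₁)·σ/(2√T) + r·K·e^{−rT}·N(−d₂) = −16.303603 + 7.157172 = -9.146431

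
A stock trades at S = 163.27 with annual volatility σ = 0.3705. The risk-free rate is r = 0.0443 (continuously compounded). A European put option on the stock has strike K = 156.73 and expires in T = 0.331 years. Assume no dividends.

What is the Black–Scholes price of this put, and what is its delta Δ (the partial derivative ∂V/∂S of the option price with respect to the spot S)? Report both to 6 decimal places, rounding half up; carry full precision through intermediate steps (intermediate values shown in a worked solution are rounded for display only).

σ√T = 0.3705·√0.331 = 0.213158
d₁ = (ln(S/K) + (r+σ²/2)T) / (σ√T) = (ln(163.27/156.73) + (0.0443+0.3705²/2)·0.331) / 0.213158 = (0.040881 + 0.037382) / 0.213158 = 0.367155
d₂ = d₁ − σ√T = 0.367155 − 0.213158 = 0.153997
e^{−rT} = e^{−0.0443·0.331} = 0.985444
N(−d₁) = 0.356752,  N(−d₂) = 0.438806
Put price V = K·e^{−rT}·N(−d₂) − S·N(−d₁) = 67.772966 − 58.246825 = 9.526142
Δ = −N(−d₁) = -0.356752

price = 9.526142
Δ = -0.356752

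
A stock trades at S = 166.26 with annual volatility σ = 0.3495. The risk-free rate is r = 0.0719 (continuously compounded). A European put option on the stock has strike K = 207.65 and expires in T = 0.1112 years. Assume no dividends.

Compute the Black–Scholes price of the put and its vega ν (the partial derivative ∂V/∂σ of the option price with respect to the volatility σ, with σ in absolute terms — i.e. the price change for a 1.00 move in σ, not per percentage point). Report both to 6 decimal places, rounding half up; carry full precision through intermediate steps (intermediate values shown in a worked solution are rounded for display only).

σ√T = 0.3495·√0.1112 = 0.116547
d₁ = (ln(S/K) + (r+σ²/2)T) / (σ√T) = (ln(166.26/207.65) + (0.0719+0.3495²/2)·0.1112) / 0.116547 = (-0.222301 + 0.014787) / 0.116547 = -1.780527
d₂ = d₁ − σ√T = -1.780527 − 0.116547 = -1.897073
e^{−rT} = e^{−0.0719·0.1112} = 0.992037
N(−d₁) = 0.962505,  N(−d₂) = 0.971091
Put price V = K·e^{−rT}·N(−d₂) − S·N(−d₁) = 200.041221 − 160.026097 = 40.015125
φ(d₁) = (1/√(2π))·e^{−d₁²/2} = 0.081751
ν = S·φ(d₁)·√T = 4.532458

price = 40.015125
ν = 4.532458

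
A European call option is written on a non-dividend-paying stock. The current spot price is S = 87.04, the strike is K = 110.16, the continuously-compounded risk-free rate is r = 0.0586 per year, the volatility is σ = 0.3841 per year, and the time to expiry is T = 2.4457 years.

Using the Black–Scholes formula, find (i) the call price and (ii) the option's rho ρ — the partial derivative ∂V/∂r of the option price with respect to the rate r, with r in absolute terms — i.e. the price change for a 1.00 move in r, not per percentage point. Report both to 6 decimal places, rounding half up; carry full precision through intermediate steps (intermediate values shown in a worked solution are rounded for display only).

σ√T = 0.3841·√2.4457 = 0.600684
d₁ = (ln(S/K) + (r+σ²/2)T) / (σ√T) = (ln(87.04/110.16) + (0.0586+0.3841²/2)·2.4457) / 0.600684 = (-0.235566 + 0.323729) / 0.600684 = 0.146770
d₂ = d₁ − σ√T = 0.146770 − 0.600684 = -0.453914
e^{−rT} = e^{−0.0586·2.4457} = 0.866478
N(d₁) = 0.558343,  N(d₂) = 0.324945
Call price V = S·N(d₁) − K·e^{−rT}·N(d₂) = 48.598199 − 31.016460 = 17.581739
ρ = K·T·e^{−rT}·N(d₂) = 75.856956

price = 17.581739
ρ = 75.856956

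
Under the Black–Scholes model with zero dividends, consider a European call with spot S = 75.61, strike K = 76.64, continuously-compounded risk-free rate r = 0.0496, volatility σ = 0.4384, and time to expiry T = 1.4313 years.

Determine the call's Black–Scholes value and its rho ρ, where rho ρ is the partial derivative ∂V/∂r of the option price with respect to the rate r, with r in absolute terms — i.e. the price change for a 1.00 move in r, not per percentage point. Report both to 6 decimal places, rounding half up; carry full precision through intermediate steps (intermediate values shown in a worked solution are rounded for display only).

σ√T = 0.4384·√1.4313 = 0.524488
d₁ = (ln(S/K) + (r+σ²/2)T) / (σ√T) = (ln(75.61/76.64) + (0.0496+0.4384²/2)·1.4313) / 0.524488 = (-0.013531 + 0.208537) / 0.524488 = 0.371802
d₂ = d₁ − σ√T = 0.371802 − 0.524488 = -0.152686
e^{−rT} = e^{−0.0496·1.4313} = 0.931469
N(d₁) = 0.644980,  N(d₂) = 0.439323
Call price V = S·N(d₁) − K·e^{−rT}·N(d₂) = 48.766933 − 31.362283 = 17.404650
ρ = K·T·e^{−rT}·N(d₂) = 44.888835

price = 17.404650
ρ = 44.888835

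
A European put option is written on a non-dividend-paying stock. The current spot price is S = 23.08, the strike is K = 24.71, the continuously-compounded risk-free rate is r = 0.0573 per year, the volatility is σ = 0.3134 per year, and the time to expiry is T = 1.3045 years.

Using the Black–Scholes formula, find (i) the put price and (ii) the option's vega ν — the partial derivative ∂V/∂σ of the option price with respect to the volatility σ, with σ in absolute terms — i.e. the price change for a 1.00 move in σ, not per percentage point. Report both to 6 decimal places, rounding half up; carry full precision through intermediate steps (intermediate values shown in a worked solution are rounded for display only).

price = 3.193400
ν = 10.314014

σ√T = 0.3134·√1.3045 = 0.357949
d₁ = (ln(S/K) + (r+σ²/2)T) / (σ√T) = (ln(23.08/24.71) + (0.0573+0.3134²/2)·1.3045) / 0.357949 = (-0.068242 + 0.138812) / 0.357949 = 0.197151
d₂ = d₁ − σ√T = 0.197151 − 0.357949 = -0.160798
e^{−rT} = e^{−0.0573·1.3045} = 0.927977
N(−d₁) = 0.421855,  N(−d₂) = 0.563874
Put price V = K·e^{−rT}·N(−d₂) − S·N(−d₁) = 12.929806 − 9.736406 = 3.193400
φ(d₁) = (1/√(2π))·e^{−d₁²/2} = 0.391264
ν = S·φ(d₁)·√T = 10.314014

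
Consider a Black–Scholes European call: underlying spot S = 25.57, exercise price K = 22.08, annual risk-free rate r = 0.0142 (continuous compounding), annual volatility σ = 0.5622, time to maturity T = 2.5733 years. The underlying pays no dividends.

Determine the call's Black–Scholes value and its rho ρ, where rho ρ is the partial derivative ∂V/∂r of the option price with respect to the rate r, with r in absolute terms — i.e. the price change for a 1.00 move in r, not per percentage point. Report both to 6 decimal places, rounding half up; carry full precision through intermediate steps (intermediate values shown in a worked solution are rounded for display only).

σ√T = 0.5622·√2.5733 = 0.901854
d₁ = (ln(S/K) + (r+σ²/2)T) / (σ√T) = (ln(25.57/22.08) + (0.0142+0.5622²/2)·2.5733) / 0.901854 = (0.146748 + 0.443211) / 0.901854 = 0.654162
d₂ = d₁ − σ√T = 0.654162 − 0.901854 = -0.247692
e^{−rT} = e^{−0.0142·2.5733} = 0.964119
N(d₁) = 0.743496,  N(d₂) = 0.402187
Call price V = S·N(d₁) − K·e^{−rT}·N(d₂) = 19.011200 − 8.561643 = 10.449558
ρ = K·T·e^{−rT}·N(d₂) = 22.031675

price = 10.449558
ρ = 22.031675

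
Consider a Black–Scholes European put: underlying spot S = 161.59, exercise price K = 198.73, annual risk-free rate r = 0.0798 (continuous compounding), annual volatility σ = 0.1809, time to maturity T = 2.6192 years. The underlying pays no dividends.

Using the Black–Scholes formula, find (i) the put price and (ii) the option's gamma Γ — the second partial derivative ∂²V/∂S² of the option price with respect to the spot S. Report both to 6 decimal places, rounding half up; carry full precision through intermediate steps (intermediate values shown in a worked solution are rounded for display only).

σ√T = 0.1809·√2.6192 = 0.292768
d₁ = (ln(S/K) + (r+σ²/2)T) / (σ√T) = (ln(161.59/198.73) + (0.0798+0.1809²/2)·2.6192) / 0.292768 = (-0.206885 + 0.251869) / 0.292768 = 0.153650
d₂ = d₁ − σ√T = 0.153650 − 0.292768 = -0.139118
e^{−rT} = e^{−0.0798·2.6192} = 0.811385
N(−d₁) = 0.438943,  N(−d₂) = 0.555321
Put price V = K·e^{−rT}·N(−d₂) − S·N(−d₁) = 89.543692 − 70.928779 = 18.614913
φ(d₁) = (1/√(2π))·e^{−d₁²/2} = 0.394261
Γ = φ(d₁) / (S·σ·√T) = 0.008334

price = 18.614913
Γ = 0.008334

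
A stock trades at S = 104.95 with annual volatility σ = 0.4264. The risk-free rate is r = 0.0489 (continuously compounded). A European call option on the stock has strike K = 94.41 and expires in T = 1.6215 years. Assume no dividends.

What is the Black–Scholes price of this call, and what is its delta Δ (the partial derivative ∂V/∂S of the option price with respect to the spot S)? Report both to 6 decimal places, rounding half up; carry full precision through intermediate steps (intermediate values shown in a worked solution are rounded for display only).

price = 30.578821
Δ = 0.729877

σ√T = 0.4264·√1.6215 = 0.542970
d₁ = (ln(S/K) + (r+σ²/2)T) / (σ√T) = (ln(104.95/94.41) + (0.0489+0.4264²/2)·1.6215) / 0.542970 = (0.105837 + 0.226699) / 0.542970 = 0.612440
d₂ = d₁ − σ√T = 0.612440 − 0.542970 = 0.069470
e^{−rT} = e^{−0.0489·1.6215} = 0.923771
N(d₁) = 0.729877,  N(d₂) = 0.527692
Call price V = S·N(d₁) − K·e^{−rT}·N(d₂) = 76.600560 − 46.021739 = 30.578821
Δ = N(d₁) = 0.729877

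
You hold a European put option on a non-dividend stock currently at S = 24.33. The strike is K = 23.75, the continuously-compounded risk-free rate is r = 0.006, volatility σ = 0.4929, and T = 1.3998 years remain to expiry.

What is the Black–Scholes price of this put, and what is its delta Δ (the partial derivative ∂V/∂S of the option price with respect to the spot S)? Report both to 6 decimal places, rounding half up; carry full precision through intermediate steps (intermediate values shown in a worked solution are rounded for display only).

price = 5.110839
Δ = -0.364161

σ√T = 0.4929·√1.3998 = 0.583165
d₁ = (ln(S/K) + (r+σ²/2)T) / (σ√T) = (ln(24.33/23.75) + (0.006+0.4929²/2)·1.3998) / 0.583165 = (0.024128 + 0.178440) / 0.583165 = 0.347358
d₂ = d₁ − σ√T = 0.347358 − 0.583165 = -0.235807
e^{−rT} = e^{−0.006·1.3998} = 0.991636
N(−d₁) = 0.364161,  N(−d₂) = 0.593209
Put price V = K·e^{−rT}·N(−d₂) − S·N(−d₁) = 13.970877 − 8.860038 = 5.110839
Δ = −N(−d₁) = -0.364161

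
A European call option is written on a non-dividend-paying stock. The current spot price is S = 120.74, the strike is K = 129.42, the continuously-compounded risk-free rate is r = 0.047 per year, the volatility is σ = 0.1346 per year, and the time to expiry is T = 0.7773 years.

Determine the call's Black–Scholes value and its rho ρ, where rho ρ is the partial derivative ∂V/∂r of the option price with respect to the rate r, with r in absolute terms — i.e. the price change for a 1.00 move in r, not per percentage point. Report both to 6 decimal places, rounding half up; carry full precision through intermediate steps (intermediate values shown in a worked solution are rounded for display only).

price = 4.011048
ρ = 35.716243

σ√T = 0.1346·√0.7773 = 0.118670
d₁ = (ln(S/K) + (r+σ²/2)T) / (σ√T) = (ln(120.74/129.42) + (0.047+0.1346²/2)·0.7773) / 0.118670 = (-0.069423 + 0.043574) / 0.118670 = -0.217824
d₂ = d₁ − σ√T = -0.217824 − 0.118670 = -0.336494
e^{−rT} = e^{−0.047·0.7773} = 0.964126
N(d₁) = 0.413783,  N(d₂) = 0.368249
Call price V = S·N(d₁) − K·e^{−rT}·N(d₂) = 49.960158 − 45.949110 = 4.011048
ρ = K·T·e^{−rT}·N(d₂) = 35.716243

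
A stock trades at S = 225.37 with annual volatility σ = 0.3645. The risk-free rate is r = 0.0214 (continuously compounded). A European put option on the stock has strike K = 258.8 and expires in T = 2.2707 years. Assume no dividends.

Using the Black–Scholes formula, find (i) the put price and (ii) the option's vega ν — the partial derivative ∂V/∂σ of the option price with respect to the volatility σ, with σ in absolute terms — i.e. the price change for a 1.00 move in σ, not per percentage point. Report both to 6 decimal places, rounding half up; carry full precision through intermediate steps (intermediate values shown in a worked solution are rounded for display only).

price = 62.298418
ν = 134.647058

σ√T = 0.3645·√2.2707 = 0.549259
d₁ = (ln(S/K) + (r+σ²/2)T) / (σ√T) = (ln(225.37/258.8) + (0.0214+0.3645²/2)·2.2707) / 0.549259 = (-0.138312 + 0.199436) / 0.549259 = 0.111284
d₂ = d₁ − σ√T = 0.111284 − 0.549259 = -0.437975
e^{−rT} = e^{−0.0214·2.2707} = 0.952569
N(−d₁) = 0.455696,  N(−d₂) = 0.669298
Put price V = K·e^{−rT}·N(−d₂) − S·N(−d₁) = 164.998525 − 102.700106 = 62.298418
φ(d₁) = (1/√(2π))·e^{−d₁²/2} = 0.396480
ν = S·φ(d₁)·√T = 134.647058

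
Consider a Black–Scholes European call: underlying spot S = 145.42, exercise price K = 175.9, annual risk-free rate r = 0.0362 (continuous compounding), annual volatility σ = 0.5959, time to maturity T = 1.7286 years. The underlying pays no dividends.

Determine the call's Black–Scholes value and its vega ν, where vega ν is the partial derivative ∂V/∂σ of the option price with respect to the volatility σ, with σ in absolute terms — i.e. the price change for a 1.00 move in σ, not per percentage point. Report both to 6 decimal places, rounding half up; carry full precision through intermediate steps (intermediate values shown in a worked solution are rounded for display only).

price = 38.024440
ν = 74.305625

σ√T = 0.5959·√1.7286 = 0.783467
d₁ = (ln(S/K) + (r+σ²/2)T) / (σ√T) = (ln(145.42/175.9) + (0.0362+0.5959²/2)·1.7286) / 0.783467 = (-0.190290 + 0.369485) / 0.783467 = 0.228722
d₂ = d₁ − σ√T = 0.228722 − 0.783467 = -0.554745
e^{−rT} = e^{−0.0362·1.7286} = 0.939342
N(d₁) = 0.590457,  N(d₂) = 0.289535
Call price V = S·N(d₁) − K·e^{−rT}·N(d₂) = 85.864318 − 47.839879 = 38.024440
φ(d₁) = (1/√(2π))·e^{−d₁²/2} = 0.388643
ν = S·φ(d₁)·√T = 74.305625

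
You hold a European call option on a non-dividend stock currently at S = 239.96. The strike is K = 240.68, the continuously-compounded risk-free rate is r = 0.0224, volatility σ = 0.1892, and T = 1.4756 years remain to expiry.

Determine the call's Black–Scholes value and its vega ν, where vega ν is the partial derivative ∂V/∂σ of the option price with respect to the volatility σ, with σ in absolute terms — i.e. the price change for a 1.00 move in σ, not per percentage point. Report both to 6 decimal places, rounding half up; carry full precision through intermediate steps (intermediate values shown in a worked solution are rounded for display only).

σ√T = 0.1892·√1.4756 = 0.229829
d₁ = (ln(S/K) + (r+σ²/2)T) / (σ√T) = (ln(239.96/240.68) + (0.0224+0.1892²/2)·1.4756) / 0.229829 = (-0.002996 + 0.059464) / 0.229829 = 0.245696
d₂ = d₁ − σ√T = 0.245696 − 0.229829 = 0.015867
e^{−rT} = e^{−0.0224·1.4756} = 0.967487
N(d₁) = 0.597041,  N(d₂) = 0.506330
Call price V = S·N(d₁) − K·e^{−rT}·N(d₂) = 143.266029 − 117.901268 = 25.364760
φ(d₁) = (1/√(2π))·e^{−d₁²/2} = 0.387081
ν = S·φ(d₁)·√T = 112.830054

price = 25.364760
ν = 112.830054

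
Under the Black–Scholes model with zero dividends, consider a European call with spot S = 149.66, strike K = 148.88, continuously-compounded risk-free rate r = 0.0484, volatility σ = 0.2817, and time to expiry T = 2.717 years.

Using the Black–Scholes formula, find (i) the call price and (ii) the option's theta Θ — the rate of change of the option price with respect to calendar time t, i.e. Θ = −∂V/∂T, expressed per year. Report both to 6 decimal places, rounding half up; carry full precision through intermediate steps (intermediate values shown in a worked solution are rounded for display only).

σ√T = 0.2817·√2.717 = 0.464335
d₁ = (ln(S/K) + (r+σ²/2)T) / (σ√T) = (ln(149.66/148.88) + (0.0484+0.2817²/2)·2.717) / 0.464335 = (0.005225 + 0.239306) / 0.464335 = 0.526628
d₂ = d₁ − σ√T = 0.526628 − 0.464335 = 0.062293
e^{−rT} = e^{−0.0484·2.717} = 0.876777
N(d₁) = 0.700774,  N(d₂) = 0.524835
Call price V = S·N(d₁) − K·e^{−rT}·N(d₂) = 104.877831 − 68.509100 = 36.368731
φ(d₁) = (1/√(2π))·e^{−d₁²/2} = 0.347286
Θ = −S·φ(d₁)·σ/(2√T) − r·K·e^{−rT}·N(d₂) = −4.441247 − 3.315840 = -7.757087

price = 36.368731
Θ = -7.757087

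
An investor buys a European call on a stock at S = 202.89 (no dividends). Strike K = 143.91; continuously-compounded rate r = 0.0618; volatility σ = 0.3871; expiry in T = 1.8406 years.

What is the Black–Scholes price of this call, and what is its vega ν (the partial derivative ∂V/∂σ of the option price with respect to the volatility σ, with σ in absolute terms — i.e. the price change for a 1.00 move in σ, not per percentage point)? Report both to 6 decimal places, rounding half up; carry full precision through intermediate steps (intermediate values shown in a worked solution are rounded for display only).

price = 83.249931
ν = 57.783084

σ√T = 0.3871·√1.8406 = 0.525174
d₁ = (ln(S/K) + (r+σ²/2)T) / (σ√T) = (ln(202.89/143.91) + (0.0618+0.3871²/2)·1.8406) / 0.525174 = (0.343476 + 0.251653) / 0.525174 = 1.133204
d₂ = d₁ − σ√T = 1.133204 − 0.525174 = 0.608030
e^{−rT} = e^{−0.0618·1.8406} = 0.892482
N(d₁) = 0.871436,  N(d₂) = 0.728416
Call price V = S·N(d₁) − K·e^{−rT}·N(d₂) = 176.805571 − 93.555640 = 83.249931
φ(d₁) = (1/√(2π))·e^{−d₁²/2} = 0.209923
ν = S·φ(d₁)·√T = 57.783084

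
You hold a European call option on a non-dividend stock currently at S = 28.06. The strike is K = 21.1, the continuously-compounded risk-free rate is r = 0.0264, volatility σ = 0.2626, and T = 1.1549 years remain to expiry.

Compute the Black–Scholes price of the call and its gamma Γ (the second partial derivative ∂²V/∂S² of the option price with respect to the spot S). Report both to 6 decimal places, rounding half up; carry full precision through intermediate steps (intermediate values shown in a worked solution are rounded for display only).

σ√T = 0.2626·√1.1549 = 0.282206
d₁ = (ln(S/K) + (r+σ²/2)T) / (σ√T) = (ln(28.06/21.1) + (0.0264+0.2626²/2)·1.1549) / 0.282206 = (0.285072 + 0.070310) / 0.282206 = 1.259297
d₂ = d₁ − σ√T = 1.259297 − 0.282206 = 0.977090
e^{−rT} = e^{−0.0264·1.1549} = 0.969971
N(d₁) = 0.896038,  N(d₂) = 0.835738
Call price V = S·N(d₁) − K·e^{−rT}·N(d₂) = 25.142838 − 17.104529 = 8.038309
φ(d₁) = (1/√(2π))·e^{−d₁²/2} = 0.180531
Γ = φ(d₁) / (S·σ·√T) = 0.022798

price = 8.038309
Γ = 0.022798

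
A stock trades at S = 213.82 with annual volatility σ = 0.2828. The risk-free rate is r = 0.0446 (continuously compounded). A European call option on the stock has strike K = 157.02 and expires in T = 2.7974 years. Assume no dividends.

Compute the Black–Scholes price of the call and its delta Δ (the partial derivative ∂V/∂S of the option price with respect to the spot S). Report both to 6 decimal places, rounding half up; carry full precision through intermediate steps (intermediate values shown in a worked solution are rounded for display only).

price = 83.014760
Δ = 0.875555

σ√T = 0.2828·√2.7974 = 0.472995
d₁ = (ln(S/K) + (r+σ²/2)T) / (σ√T) = (ln(213.82/157.02) + (0.0446+0.2828²/2)·2.7974) / 0.472995 = (0.308761 + 0.236626) / 0.472995 = 1.153051
d₂ = d₁ − σ√T = 1.153051 − 0.472995 = 0.680056
e^{−rT} = e^{−0.0446·2.7974} = 0.882705
N(d₁) = 0.875555,  N(d₂) = 0.751765
Call price V = S·N(d₁) − K·e^{−rT}·N(d₂) = 187.211235 − 104.196475 = 83.014760
Δ = N(d₁) = 0.875555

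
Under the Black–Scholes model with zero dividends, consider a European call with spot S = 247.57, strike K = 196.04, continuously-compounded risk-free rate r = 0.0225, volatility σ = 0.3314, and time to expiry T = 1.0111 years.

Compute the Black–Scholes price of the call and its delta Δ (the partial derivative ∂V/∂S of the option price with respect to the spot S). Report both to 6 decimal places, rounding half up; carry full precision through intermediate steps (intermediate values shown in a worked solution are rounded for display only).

price = 65.083530
Δ = 0.825162

σ√T = 0.3314·√1.0111 = 0.333234
d₁ = (ln(S/K) + (r+σ²/2)T) / (σ√T) = (ln(247.57/196.04) + (0.0225+0.3314²/2)·1.0111) / 0.333234 = (0.233375 + 0.078272) / 0.333234 = 0.935219
d₂ = d₁ − σ√T = 0.935219 − 0.333234 = 0.601985
e^{−rT} = e^{−0.0225·1.0111} = 0.977507
N(d₁) = 0.825162,  N(d₂) = 0.726408
Call price V = S·N(d₁) − K·e^{−rT}·N(d₂) = 204.285418 − 139.201888 = 65.083530
Δ = N(d₁) = 0.825162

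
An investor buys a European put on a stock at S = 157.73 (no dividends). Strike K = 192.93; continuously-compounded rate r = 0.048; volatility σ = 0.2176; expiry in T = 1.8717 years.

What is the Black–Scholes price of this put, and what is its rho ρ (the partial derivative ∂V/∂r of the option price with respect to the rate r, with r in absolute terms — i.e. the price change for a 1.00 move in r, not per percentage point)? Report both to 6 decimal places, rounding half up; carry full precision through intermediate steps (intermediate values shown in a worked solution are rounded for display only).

price = 30.437885
ρ = -230.978402

σ√T = 0.2176·√1.8717 = 0.297699
d₁ = (ln(S/K) + (r+σ²/2)T) / (σ√T) = (ln(157.73/192.93) + (0.048+0.2176²/2)·1.8717) / 0.297699 = (-0.201443 + 0.134154) / 0.297699 = -0.226030
d₂ = d₁ − σ√T = -0.226030 − 0.297699 = -0.523729
e^{−rT} = e^{−0.048·1.8717} = 0.914076
N(−d₁) = 0.589411,  N(−d₂) = 0.699766
Put price V = K·e^{−rT}·N(−d₂) − S·N(−d₁) = 123.405675 − 92.967790 = 30.437885
ρ = −K·T·e^{−rT}·N(−d₂) = -230.978402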